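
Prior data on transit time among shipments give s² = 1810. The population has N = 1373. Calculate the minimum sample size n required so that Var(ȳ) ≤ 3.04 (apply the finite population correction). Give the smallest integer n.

Without fpc, n₀ = s²/D = 1810/3.04 = 595.3947.
With fpc, (1 − n/N)·s²/n ≤ D requires n ≥ n₀/(1 + n₀/N) = 595.3947/(1 + 595.3947/1373) = 415.3013.
Rounding up, n = 416.

416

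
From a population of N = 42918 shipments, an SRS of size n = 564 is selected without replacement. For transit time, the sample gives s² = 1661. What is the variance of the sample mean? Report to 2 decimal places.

2.91

Under SRS without replacement, Var(ȳ) = (1 − f)·s²/n with f = n/N = 564/42918 = 0.01314134.
Var(ȳ) = (1 − 0.01314134)·1661/564 = 0.98685866·2.9450355 = 2.9063338.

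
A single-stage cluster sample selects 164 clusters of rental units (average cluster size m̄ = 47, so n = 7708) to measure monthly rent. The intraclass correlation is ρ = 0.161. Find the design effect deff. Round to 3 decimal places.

8.406

deff = 1 + (47 − 1)·0.161 = 1 + 7.406 = 8.406.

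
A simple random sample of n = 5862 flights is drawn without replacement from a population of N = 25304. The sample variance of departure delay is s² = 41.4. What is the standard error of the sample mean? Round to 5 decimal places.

Under SRS without replacement, Var(ȳ) = (1 − f)·s²/n with f = n/N = 5862/25304 = 0.23166298.
Var(ȳ) = (1 − 0.23166298)·41.4/5862 = 0.76833702·0.007062436 = 0.0054263311.
SE(ȳ) = √(0.0054263311) = 0.07366.

0.07366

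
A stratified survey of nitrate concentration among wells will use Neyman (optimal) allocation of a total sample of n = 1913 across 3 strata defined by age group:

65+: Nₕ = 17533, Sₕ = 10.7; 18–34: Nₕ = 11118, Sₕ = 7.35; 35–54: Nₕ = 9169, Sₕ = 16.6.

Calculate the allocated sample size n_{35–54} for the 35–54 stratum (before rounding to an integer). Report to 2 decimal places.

Neyman allocation: nₕ = n·NₕSₕ / Σⱼ NⱼSⱼ.
Σ NⱼSⱼ = 17533·10.7 + 11118·7.35 + 9169·16.6 = 421525.8.
n_{35–54} = 1913·9169·16.6 / 421525.8 = 690.75.

690.75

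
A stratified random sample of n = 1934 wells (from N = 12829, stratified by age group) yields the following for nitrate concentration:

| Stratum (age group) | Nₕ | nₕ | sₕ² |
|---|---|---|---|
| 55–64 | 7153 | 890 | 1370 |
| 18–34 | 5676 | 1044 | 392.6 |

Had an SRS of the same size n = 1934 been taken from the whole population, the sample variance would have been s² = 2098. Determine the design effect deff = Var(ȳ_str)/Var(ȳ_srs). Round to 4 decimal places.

0.5200

Var(ȳ_str) = Σ Wₕ²(1−fₕ)sₕ²/nₕ with Wₕ = Nₕ/12829:
  55–64: (7153/12829)²·(1−890/7153)·1370/890 = 0.41900151
  18–34: (5676/12829)²·(1−1044/5676)·392.6/1044 = 0.060072419
  → Var(ȳ_str) = 0.47907393.
Var(ȳ_srs) = (1 − 1934/12829)·2098/1934 = 0.92126261.
deff = 0.47907393 / 0.92126261 = 0.5200.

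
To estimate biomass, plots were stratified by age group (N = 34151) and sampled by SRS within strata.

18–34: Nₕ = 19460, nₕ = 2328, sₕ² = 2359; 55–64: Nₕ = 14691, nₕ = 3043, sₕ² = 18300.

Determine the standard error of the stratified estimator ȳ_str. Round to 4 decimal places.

Var(ȳ_str) = Σₕ Wₕ²(1 − fₕ)sₕ²/nₕ with Wₕ = Nₕ/N, N = 34151.
18–34: Wₕ = 0.56982226; term = 0.56982226²·(1 − 0.11963001)·2359/2328 = 0.28966033.
55–64: Wₕ = 0.43017774; term = 0.43017774²·(1 − 0.20713362)·18300/3043 = 0.88235837.
Sum = 1.1720187.
SE = √(1.1720187) = 1.0826.

1.0826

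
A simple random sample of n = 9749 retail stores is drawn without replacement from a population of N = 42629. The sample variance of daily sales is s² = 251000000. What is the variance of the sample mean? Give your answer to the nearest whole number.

19858

Under SRS without replacement, Var(ȳ) = (1 − f)·s²/n with f = n/N = 9749/42629 = 0.22869408.
Var(ȳ) = (1 − 0.22869408)·251000000/9749 = 0.77130592·25746.23 = 19858.22.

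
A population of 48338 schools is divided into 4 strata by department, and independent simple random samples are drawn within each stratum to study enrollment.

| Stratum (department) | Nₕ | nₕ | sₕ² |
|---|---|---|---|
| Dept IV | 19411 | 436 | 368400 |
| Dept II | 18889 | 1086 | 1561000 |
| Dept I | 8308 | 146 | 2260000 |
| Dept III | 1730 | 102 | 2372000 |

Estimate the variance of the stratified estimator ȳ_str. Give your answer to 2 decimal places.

817.33

Var(ȳ_str) = Σₕ Wₕ²(1 − fₕ)sₕ²/nₕ with Wₕ = Nₕ/N, N = 48338.
Dept IV: Wₕ = 0.40156812; term = 0.40156812²·(1 − 0.02246149)·368400/436 = 133.19425.
Dept II: Wₕ = 0.39076917; term = 0.39076917²·(1 − 0.05749378)·1561000/1086 = 206.87017.
Dept I: Wₕ = 0.17187306; term = 0.17187306²·(1 − 0.01757342)·2260000/146 = 449.23264.
Dept III: Wₕ = 0.03578965; term = 0.03578965²·(1 − 0.05895954)·2372000/102 = 28.03094.
Sum = 817.328.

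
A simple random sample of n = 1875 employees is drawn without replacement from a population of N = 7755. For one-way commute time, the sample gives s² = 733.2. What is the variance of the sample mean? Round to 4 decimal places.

Under SRS without replacement, Var(ȳ) = (1 − f)·s²/n with f = n/N = 1875/7755 = 0.24177950.
Var(ȳ) = (1 − 0.24177950)·733.2/1875 = 0.75822050·0.39104 = 0.29649455.

0.2965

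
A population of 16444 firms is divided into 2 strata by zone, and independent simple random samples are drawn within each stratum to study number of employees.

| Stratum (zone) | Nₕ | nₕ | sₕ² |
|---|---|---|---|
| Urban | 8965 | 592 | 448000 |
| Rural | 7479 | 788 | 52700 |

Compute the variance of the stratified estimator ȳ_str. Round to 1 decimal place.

222.5

Var(ȳ_str) = Σₕ Wₕ²(1 − fₕ)sₕ²/nₕ with Wₕ = Nₕ/N, N = 16444.
Urban: Wₕ = 0.54518365; term = 0.54518365²·(1 − 0.06603458)·448000/592 = 210.07422.
Rural: Wₕ = 0.45481635; term = 0.45481635²·(1 − 0.10536168)·52700/788 = 12.376676.
Sum = 222.4509.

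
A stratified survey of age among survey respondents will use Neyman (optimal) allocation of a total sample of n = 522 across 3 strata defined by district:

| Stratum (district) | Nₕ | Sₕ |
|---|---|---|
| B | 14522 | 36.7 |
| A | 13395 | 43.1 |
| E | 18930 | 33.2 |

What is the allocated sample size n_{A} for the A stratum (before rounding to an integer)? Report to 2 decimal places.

173.32

Neyman allocation: nₕ = n·NₕSₕ / Σⱼ NⱼSⱼ.
Σ NⱼSⱼ = 14522·36.7 + 13395·43.1 + 18930·33.2 = 1.7387579 × 10^6.
n_{A} = 522·13395·43.1 / (1.7387579 × 10^6) = 173.32.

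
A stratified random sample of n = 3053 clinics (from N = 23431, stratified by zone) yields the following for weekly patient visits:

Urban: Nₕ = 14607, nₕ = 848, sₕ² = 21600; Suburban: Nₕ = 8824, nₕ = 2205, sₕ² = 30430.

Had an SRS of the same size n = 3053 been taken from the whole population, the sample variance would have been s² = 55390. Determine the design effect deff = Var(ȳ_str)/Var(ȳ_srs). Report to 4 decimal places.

Var(ȳ_str) = Σ Wₕ²(1−fₕ)sₕ²/nₕ with Wₕ = Nₕ/23431:
  Urban: (14607/23431)²·(1−848/14607)·21600/848 = 9.3244699
  Suburban: (8824/23431)²·(1−2205/8824)·30430/2205 = 1.4681472
  → Var(ȳ_str) = 10.792617.
Var(ȳ_srs) = (1 − 3053/23431)·55390/3053 = 15.778848.
deff = 10.792617 / 15.778848 = 0.6840.

0.6840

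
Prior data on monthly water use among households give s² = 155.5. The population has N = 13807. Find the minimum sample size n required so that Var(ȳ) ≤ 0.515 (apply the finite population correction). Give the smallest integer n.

296

Without fpc, n₀ = s²/D = 155.5/0.515 = 301.9417.
With fpc, (1 − n/N)·s²/n ≤ D requires n ≥ n₀/(1 + n₀/N) = 301.9417/(1 + 301.9417/13807) = 295.4799.
Rounding up, n = 296.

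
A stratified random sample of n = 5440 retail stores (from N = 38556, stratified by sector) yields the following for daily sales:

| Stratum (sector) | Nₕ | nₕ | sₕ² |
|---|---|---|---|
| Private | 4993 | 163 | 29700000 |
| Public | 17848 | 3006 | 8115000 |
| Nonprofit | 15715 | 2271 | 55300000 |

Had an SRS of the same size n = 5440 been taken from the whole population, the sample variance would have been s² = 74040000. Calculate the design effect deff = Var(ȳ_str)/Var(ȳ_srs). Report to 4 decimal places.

Var(ȳ_str) = Σ Wₕ²(1−fₕ)sₕ²/nₕ with Wₕ = Nₕ/38556:
  Private: (4993/38556)²·(1−163/4993)·29700000/163 = 2955.9263
  Public: (17848/38556)²·(1−3006/17848)·8115000/3006 = 481.05816
  Nonprofit: (15715/38556)²·(1−2271/15715)·55300000/2271 = 3460.7238
  → Var(ȳ_str) = 6897.7083.
Var(ȳ_srs) = (1 − 5440/38556)·74040000/5440 = 11689.97.
deff = 6897.7083 / 11689.97 = 0.5901.

0.5901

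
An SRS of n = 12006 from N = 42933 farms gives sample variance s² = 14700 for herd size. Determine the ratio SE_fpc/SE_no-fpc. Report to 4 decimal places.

f = n/N = 12006/42933 = 0.27964503.
SE_no-fpc = √(s²/n) = 1.1065206; SE_fpc = √((1−f)s²/n) = 0.93914527.
Ratio = √(1−f) = 0.84873728.

0.8487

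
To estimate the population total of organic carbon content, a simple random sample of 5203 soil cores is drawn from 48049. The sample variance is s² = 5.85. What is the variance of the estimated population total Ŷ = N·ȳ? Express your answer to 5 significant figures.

2.3147 × 10^6

Var(Ŷ) = N²·Var(ȳ) = N²·(1 − n/N)·s²/n.
f = 5203/48049 = 0.10828529; Var(ȳ) = 0.89171471·5.85/5203 = 0.0010026006.
Var(Ŷ) = 48049² · 0.0010026006 = 2.3147104 × 10^6.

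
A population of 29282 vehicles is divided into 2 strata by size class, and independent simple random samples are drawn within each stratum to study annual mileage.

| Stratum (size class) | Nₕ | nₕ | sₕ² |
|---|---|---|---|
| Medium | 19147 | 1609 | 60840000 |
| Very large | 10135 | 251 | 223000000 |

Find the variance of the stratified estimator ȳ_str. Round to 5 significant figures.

Var(ȳ_str) = Σₕ Wₕ²(1 − fₕ)sₕ²/nₕ with Wₕ = Nₕ/N, N = 29282.
Medium: Wₕ = 0.65388293; term = 0.65388293²·(1 − 0.08403405)·60840000/1609 = 14808.548.
Very large: Wₕ = 0.34611707; term = 0.34611707²·(1 − 0.02476566)·223000000/251 = 103797.32.
Sum = 118605.87.

118610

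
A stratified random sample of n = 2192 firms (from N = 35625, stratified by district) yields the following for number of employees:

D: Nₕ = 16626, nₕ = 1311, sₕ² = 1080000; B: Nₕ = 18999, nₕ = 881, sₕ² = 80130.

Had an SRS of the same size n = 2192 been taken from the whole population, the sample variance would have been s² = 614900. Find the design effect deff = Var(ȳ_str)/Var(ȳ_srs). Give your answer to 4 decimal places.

0.7215

Var(ȳ_str) = Σ Wₕ²(1−fₕ)sₕ²/nₕ with Wₕ = Nₕ/35625:
  D: (16626/35625)²·(1−1311/16626)·1080000/1311 = 165.2784
  B: (18999/35625)²·(1−881/18999)·80130/881 = 24.66894
  → Var(ȳ_str) = 189.94734.
Var(ȳ_srs) = (1 − 2192/35625)·614900/2192 = 263.25972.
deff = 189.94734 / 263.25972 = 0.7215.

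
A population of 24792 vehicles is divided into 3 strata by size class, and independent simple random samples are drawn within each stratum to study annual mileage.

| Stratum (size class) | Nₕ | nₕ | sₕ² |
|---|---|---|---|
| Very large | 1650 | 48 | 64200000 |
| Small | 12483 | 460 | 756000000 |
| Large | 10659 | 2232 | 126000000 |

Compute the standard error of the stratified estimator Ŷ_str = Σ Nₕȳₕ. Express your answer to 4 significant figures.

1.598 × 10^7

Var(Ŷ_str) = Σₕ Nₕ²(1 − fₕ)sₕ²/nₕ.
Very large: 1650²·(1 − 48/1650)·64200000/48 = 3.5354138 × 10^12.
Small: 12483²·(1 − 460/12483)·756000000/460 = 2.4665833 × 10^14.
Large: 10659²·(1 − 2232/10659)·126000000/2232 = 5.0706754 × 10^12.
Sum = 2.5526442 × 10^14.
SE = √(2.5526442 × 10^14) = 1.598 × 10^7.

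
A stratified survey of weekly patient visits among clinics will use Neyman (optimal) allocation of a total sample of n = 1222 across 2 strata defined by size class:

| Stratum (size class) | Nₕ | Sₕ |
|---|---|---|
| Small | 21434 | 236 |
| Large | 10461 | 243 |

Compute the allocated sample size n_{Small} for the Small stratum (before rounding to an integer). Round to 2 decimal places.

813.29

Neyman allocation: nₕ = n·NₕSₕ / Σⱼ NⱼSⱼ.
Σ NⱼSⱼ = 21434·236 + 10461·243 = 7.600447 × 10^6.
n_{Small} = 1222·21434·236 / (7.600447 × 10^6) = 813.29.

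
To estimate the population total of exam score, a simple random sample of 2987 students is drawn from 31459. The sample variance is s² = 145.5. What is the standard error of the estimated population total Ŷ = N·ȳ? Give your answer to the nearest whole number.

Var(Ŷ) = N²·Var(ȳ) = N²·(1 − n/N)·s²/n.
f = 2987/31459 = 0.09494898; Var(ȳ) = 0.90505102·145.5/2987 = 0.044086014.
Var(Ŷ) = 31459² · 0.044086014 = 4.3630547 × 10^7.
SE(Ŷ) = √(4.3630547 × 10^7) = 6605.

6605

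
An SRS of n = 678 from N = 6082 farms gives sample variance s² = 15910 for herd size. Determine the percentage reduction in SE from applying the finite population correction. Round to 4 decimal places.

f = n/N = 678/6082 = 0.11147649.
SE_no-fpc = √(s²/n) = 4.8441797; SE_fpc = √((1−f)s²/n) = 4.5661976.
Ratio = √(1−f) = 0.94261525. Reduction = 100·(1 − 0.94261525) = 5.7385%.

5.7385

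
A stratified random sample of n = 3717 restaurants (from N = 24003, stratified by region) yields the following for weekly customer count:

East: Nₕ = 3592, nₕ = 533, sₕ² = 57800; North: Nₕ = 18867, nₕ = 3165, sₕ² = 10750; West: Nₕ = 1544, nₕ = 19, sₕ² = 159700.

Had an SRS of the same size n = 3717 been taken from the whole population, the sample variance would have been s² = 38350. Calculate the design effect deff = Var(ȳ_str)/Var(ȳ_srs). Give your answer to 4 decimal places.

4.3769

Var(ȳ_str) = Σ Wₕ²(1−fₕ)sₕ²/nₕ with Wₕ = Nₕ/24003:
  East: (3592/24003)²·(1−533/3592)·57800/533 = 2.068166
  North: (18867/24003)²·(1−3165/18867)·10750/3165 = 1.7464716
  West: (1544/24003)²·(1−19/1544)·159700/19 = 34.350843
  → Var(ȳ_str) = 38.165481.
Var(ȳ_srs) = (1 − 3717/24003)·38350/3717 = 8.7197434.
deff = 38.165481 / 8.7197434 = 4.3769.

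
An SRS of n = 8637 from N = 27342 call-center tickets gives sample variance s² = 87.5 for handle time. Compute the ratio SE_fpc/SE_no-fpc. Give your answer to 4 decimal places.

f = n/N = 8637/27342 = 0.31588765.
SE_no-fpc = √(s²/n) = 0.10065204; SE_fpc = √((1−f)s²/n) = 0.083250391.
Ratio = √(1−f) = 0.82711085.

0.8271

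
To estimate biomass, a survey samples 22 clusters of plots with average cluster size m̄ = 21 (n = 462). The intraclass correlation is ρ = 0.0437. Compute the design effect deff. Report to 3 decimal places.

deff = 1 + (21 − 1)·0.0437 = 1 + 0.874 = 1.874.

1.874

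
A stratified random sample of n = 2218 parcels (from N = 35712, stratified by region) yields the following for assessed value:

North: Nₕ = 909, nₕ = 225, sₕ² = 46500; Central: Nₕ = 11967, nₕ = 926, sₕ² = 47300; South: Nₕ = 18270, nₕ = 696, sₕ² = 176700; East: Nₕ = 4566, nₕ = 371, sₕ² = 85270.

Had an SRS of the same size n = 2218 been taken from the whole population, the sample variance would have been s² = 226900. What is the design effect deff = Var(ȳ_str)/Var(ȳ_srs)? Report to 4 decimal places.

0.7583

Var(ȳ_str) = Σ Wₕ²(1−fₕ)sₕ²/nₕ with Wₕ = Nₕ/35712:
  North: (909/35712)²·(1−225/909)·46500/225 = 0.10075395
  Central: (11967/35712)²·(1−926/11967)·47300/926 = 5.2919473
  South: (18270/35712)²·(1−696/18270)·176700/696 = 63.915786
  East: (4566/35712)²·(1−371/4566)·85270/371 = 3.4519292
  → Var(ȳ_str) = 72.760416.
Var(ȳ_srs) = (1 − 2218/35712)·226900/2218 = 95.945762.
deff = 72.760416 / 95.945762 = 0.7583.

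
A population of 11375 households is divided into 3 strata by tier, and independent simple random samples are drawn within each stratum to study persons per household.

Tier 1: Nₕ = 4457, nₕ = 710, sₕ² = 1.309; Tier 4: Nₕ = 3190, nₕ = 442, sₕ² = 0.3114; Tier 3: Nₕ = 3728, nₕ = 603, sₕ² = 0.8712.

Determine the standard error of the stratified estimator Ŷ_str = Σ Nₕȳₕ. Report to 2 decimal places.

Var(Ŷ_str) = Σₕ Nₕ²(1 − fₕ)sₕ²/nₕ.
Tier 1: 4457²·(1 − 710/4457)·1.309/710 = 30789.854.
Tier 4: 3190²·(1 − 442/3190)·0.3114/442 = 6175.9497.
Tier 3: 3728²·(1 − 603/3728)·0.8712/603 = 16831.642.
Sum = 53797.446.
SE = √(53797.446) = 231.94.

231.94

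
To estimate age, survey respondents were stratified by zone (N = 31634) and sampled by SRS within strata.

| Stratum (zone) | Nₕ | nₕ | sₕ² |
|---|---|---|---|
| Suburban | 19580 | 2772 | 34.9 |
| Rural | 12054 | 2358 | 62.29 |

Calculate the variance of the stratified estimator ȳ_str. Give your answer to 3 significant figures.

0.00723

Var(ȳ_str) = Σₕ Wₕ²(1 − fₕ)sₕ²/nₕ with Wₕ = Nₕ/N, N = 31634.
Suburban: Wₕ = 0.61895429; term = 0.61895429²·(1 − 0.14157303)·34.9/2772 = 0.0041404992.
Rural: Wₕ = 0.38104571; term = 0.38104571²·(1 − 0.19561971)·62.29/2358 = 0.0030852482.
Sum = 0.0072257474.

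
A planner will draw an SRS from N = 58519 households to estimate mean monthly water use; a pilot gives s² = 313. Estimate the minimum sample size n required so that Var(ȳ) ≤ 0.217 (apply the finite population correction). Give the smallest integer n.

1408

Without fpc, n₀ = s²/D = 313/0.217 = 1442.3963.
With fpc, (1 − n/N)·s²/n ≤ D requires n ≥ n₀/(1 + n₀/N) = 1442.3963/(1 + 1442.3963/58519) = 1407.6989.
Rounding up, n = 1408.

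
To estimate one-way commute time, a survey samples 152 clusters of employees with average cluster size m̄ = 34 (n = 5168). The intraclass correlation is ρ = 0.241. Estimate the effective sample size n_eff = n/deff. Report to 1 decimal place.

577.2

deff = 1 + (34 − 1)·0.241 = 1 + 7.953 = 8.953.
n_eff = 5168 / 8.953 = 577.2.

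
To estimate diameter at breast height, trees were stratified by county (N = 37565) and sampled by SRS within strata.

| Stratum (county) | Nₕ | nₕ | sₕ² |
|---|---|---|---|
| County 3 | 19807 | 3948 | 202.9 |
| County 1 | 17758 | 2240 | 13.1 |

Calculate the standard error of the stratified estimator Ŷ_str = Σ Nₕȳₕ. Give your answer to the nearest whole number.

4214

Var(Ŷ_str) = Σₕ Nₕ²(1 − fₕ)sₕ²/nₕ.
County 3: 19807²·(1 − 3948/19807)·202.9/3948 = 1.6143563 × 10^7.
County 1: 17758²·(1 − 2240/17758)·13.1/2240 = 1.6115845 × 10^6.
Sum = 1.7755148 × 10^7.
SE = √(1.7755148 × 10^7) = 4214.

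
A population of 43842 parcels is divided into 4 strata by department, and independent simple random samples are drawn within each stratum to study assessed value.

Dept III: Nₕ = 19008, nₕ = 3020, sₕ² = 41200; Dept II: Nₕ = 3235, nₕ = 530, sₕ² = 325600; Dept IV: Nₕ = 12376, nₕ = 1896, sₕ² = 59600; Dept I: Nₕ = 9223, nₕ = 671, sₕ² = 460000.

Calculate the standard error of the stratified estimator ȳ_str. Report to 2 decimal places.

Var(ȳ_str) = Σₕ Wₕ²(1 − fₕ)sₕ²/nₕ with Wₕ = Nₕ/N, N = 43842.
Dept III: Wₕ = 0.43355686; term = 0.43355686²·(1 − 0.15888047)·41200/3020 = 2.1569502.
Dept II: Wₕ = 0.07378769; term = 0.07378769²·(1 − 0.16383308)·325600/530 = 2.7968512.
Dept IV: Wₕ = 0.28228639; term = 0.28228639²·(1 − 0.15319974)·59600/1896 = 2.1211374.
Dept I: Wₕ = 0.21036905; term = 0.21036905²·(1 − 0.07275290)·460000/671 = 28.131604.
Sum = 35.206543.
SE = √(35.206543) = 5.93.

5.93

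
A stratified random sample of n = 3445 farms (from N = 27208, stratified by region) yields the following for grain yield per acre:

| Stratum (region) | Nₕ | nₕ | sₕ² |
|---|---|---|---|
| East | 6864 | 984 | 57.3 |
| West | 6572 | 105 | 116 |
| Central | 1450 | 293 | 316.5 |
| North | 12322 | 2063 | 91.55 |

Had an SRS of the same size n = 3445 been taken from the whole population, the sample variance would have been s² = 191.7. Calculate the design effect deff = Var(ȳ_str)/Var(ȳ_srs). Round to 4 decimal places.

1.5767

Var(ȳ_str) = Σ Wₕ²(1−fₕ)sₕ²/nₕ with Wₕ = Nₕ/27208:
  East: (6864/27208)²·(1−984/6864)·57.3/984 = 0.003174833
  West: (6572/27208)²·(1−105/6572)·116/105 = 0.063427248
  Central: (1450/27208)²·(1−293/1450)·316.5/293 = 0.0024480158
  North: (12322/27208)²·(1−2063/12322)·91.55/2063 = 0.0075779567
  → Var(ȳ_str) = 0.076628054.
Var(ȳ_srs) = (1 − 3445/27208)·191.7/3445 = 0.048600142.
deff = 0.076628054 / 0.048600142 = 1.5767.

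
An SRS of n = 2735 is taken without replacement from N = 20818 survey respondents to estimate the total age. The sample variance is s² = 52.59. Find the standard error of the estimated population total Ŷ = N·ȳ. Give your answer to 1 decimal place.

Var(Ŷ) = N²·Var(ȳ) = N²·(1 − n/N)·s²/n.
f = 2735/20818 = 0.13137669; Var(ȳ) = 0.86862331·52.59/2735 = 0.01670234.
Var(Ŷ) = 20818² · 0.01670234 = 7.2386125 × 10^6.
SE(Ŷ) = √(7.2386125 × 10^6) = 2690.5.

2690.5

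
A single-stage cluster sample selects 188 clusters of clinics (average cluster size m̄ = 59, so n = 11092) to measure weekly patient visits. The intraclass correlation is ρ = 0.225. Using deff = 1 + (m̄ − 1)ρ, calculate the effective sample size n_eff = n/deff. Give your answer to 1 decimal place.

789.5

deff = 1 + (59 − 1)·0.225 = 1 + 13.05 = 14.05.
n_eff = 11092 / 14.05 = 789.5.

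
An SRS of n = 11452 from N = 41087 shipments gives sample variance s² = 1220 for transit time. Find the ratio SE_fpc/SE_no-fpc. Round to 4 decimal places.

0.8493

f = n/N = 11452/41087 = 0.27872563.
SE_no-fpc = √(s²/n) = 0.3263918; SE_fpc = √((1−f)s²/n) = 0.27719762.
Ratio = √(1−f) = 0.84927873.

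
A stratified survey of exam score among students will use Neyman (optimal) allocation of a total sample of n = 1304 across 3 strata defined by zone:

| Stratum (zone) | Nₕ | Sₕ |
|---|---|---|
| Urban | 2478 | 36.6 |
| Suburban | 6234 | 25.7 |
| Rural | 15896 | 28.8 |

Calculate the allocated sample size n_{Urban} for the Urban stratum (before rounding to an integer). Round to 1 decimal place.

Neyman allocation: nₕ = n·NₕSₕ / Σⱼ NⱼSⱼ.
Σ NⱼSⱼ = 2478·36.6 + 6234·25.7 + 15896·28.8 = 708713.4.
n_{Urban} = 1304·2478·36.6 / 708713.4 = 166.9.

166.9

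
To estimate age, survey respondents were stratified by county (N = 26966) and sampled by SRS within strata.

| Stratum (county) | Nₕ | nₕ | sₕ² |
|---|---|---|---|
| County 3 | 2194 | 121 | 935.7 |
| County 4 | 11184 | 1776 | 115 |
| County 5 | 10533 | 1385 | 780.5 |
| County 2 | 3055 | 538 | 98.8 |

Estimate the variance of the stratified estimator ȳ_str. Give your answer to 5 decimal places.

0.13435

Var(ȳ_str) = Σₕ Wₕ²(1 − fₕ)sₕ²/nₕ with Wₕ = Nₕ/N, N = 26966.
County 3: Wₕ = 0.08136171; term = 0.08136171²·(1 − 0.05515041)·935.7/121 = 0.048367554.
County 4: Wₕ = 0.41474449; term = 0.41474449²·(1 − 0.15879828)·115/1776 = 0.0093694972.
County 5: Wₕ = 0.39060298; term = 0.39060298²·(1 − 0.13149150)·780.5/1385 = 0.074673811.
County 2: Wₕ = 0.11329081; term = 0.11329081²·(1 − 0.17610475)·98.8/538 = 0.001941941.
Sum = 0.1343528.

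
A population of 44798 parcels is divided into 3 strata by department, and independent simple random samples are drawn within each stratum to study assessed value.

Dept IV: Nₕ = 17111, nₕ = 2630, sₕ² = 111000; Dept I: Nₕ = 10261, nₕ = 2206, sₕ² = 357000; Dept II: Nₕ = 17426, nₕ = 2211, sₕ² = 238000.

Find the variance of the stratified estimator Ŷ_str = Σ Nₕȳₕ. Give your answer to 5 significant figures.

Var(Ŷ_str) = Σₕ Nₕ²(1 − fₕ)sₕ²/nₕ.
Dept IV: 17111²·(1 − 2630/17111)·111000/2630 = 1.045782 × 10^10.
Dept I: 10261²·(1 − 2206/10261)·357000/2206 = 1.3375744 × 10^10.
Dept II: 17426²·(1 − 2211/17426)·238000/2211 = 2.8540257 × 10^10.
Sum = 5.2373821 × 10^10.

5.2374 × 10^10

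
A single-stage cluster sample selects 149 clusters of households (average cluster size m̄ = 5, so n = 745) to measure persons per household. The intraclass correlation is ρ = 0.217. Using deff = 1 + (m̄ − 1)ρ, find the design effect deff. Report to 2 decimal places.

1.87

deff = 1 + (5 − 1)·0.217 = 1 + 0.868 = 1.868.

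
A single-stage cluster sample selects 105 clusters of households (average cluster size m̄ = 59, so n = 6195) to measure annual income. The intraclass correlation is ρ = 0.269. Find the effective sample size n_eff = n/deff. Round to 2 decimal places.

deff = 1 + (59 − 1)·0.269 = 1 + 15.602 = 16.602.
n_eff = 6195 / 16.602 = 373.15.

373.15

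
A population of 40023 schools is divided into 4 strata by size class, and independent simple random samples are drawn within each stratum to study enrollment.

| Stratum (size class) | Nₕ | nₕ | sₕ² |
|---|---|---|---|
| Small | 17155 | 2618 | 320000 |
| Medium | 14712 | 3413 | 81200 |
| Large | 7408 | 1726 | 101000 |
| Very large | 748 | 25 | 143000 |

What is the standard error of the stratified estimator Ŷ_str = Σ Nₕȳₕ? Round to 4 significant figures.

200000

Var(Ŷ_str) = Σₕ Nₕ²(1 − fₕ)sₕ²/nₕ.
Small: 17155²·(1 − 2618/17155)·320000/2618 = 3.0482168 × 10^10.
Medium: 14712²·(1 − 3413/14712)·81200/3413 = 3.9548632 × 10^9.
Large: 7408²·(1 − 1726/7408)·101000/1726 = 2.4631042 × 10^9.
Very large: 748²·(1 − 25/748)·143000/25 = 3.0933989 × 10^9.
Sum = 3.9993534 × 10^10.
SE = √(3.9993534 × 10^10) = 200000.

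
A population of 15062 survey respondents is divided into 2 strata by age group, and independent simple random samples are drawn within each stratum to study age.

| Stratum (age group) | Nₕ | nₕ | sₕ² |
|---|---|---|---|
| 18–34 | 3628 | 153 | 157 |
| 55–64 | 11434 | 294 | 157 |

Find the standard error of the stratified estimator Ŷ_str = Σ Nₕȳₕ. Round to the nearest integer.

8998

Var(Ŷ_str) = Σₕ Nₕ²(1 − fₕ)sₕ²/nₕ.
18–34: 3628²·(1 − 153/3628)·157/153 = 1.2936903 × 10^7.
55–64: 11434²·(1 − 294/11434)·157/294 = 6.8019855 × 10^7.
Sum = 8.0956758 × 10^7.
SE = √(8.0956758 × 10^7) = 8998.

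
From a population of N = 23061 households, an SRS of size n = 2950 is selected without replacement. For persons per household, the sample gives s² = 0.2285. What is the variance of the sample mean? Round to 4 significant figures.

Under SRS without replacement, Var(ȳ) = (1 − f)·s²/n with f = n/N = 2950/23061 = 0.12792160.
Var(ȳ) = (1 − 0.12792160)·0.2285/2950 = 0.87207840·7.7457627 × 10^-5 = 6.7549124 × 10^-5.

6.755 × 10^-5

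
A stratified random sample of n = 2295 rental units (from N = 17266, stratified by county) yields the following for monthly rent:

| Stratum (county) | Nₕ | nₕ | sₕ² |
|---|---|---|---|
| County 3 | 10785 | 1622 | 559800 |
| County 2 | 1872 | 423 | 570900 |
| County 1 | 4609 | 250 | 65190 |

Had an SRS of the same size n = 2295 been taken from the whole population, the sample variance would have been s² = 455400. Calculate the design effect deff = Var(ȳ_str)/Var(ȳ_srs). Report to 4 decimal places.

Var(ȳ_str) = Σ Wₕ²(1−fₕ)sₕ²/nₕ with Wₕ = Nₕ/17266:
  County 3: (10785/17266)²·(1−1622/10785)·559800/1622 = 114.408
  County 2: (1872/17266)²·(1−423/1872)·570900/423 = 12.280341
  County 1: (4609/17266)²·(1−250/4609)·65190/250 = 17.573209
  → Var(ȳ_str) = 144.26155.
Var(ȳ_srs) = (1 − 2295/17266)·455400/2295 = 172.05584.
deff = 144.26155 / 172.05584 = 0.8385.

0.8385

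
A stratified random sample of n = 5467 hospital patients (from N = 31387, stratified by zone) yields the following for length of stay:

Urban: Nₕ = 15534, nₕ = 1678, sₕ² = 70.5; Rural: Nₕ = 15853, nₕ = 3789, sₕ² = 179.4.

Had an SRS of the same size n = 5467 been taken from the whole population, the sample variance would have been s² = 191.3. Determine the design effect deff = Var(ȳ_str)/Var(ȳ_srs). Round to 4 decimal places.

0.6358

Var(ȳ_str) = Σ Wₕ²(1−fₕ)sₕ²/nₕ with Wₕ = Nₕ/31387:
  Urban: (15534/31387)²·(1−1678/15534)·70.5/1678 = 0.0091794936
  Rural: (15853/31387)²·(1−3789/15853)·179.4/3789 = 0.0091918093
  → Var(ȳ_str) = 0.018371303.
Var(ȳ_srs) = (1 − 5467/31387)·191.3/5467 = 0.028896889.
deff = 0.018371303 / 0.028896889 = 0.6358.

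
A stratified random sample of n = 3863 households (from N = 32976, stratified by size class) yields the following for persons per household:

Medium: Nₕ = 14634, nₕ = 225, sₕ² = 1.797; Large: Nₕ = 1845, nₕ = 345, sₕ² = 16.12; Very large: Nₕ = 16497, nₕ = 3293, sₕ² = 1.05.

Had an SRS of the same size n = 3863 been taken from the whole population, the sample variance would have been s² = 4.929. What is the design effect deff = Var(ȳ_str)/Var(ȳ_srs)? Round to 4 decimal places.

1.5371

Var(ȳ_str) = Σ Wₕ²(1−fₕ)sₕ²/nₕ with Wₕ = Nₕ/32976:
  Medium: (14634/32976)²·(1−225/14634)·1.797/225 = 0.0015486972
  Large: (1845/32976)²·(1−345/1845)·16.12/345 = 1.1891527 × 10^-4
  Very large: (16497/32976)²·(1−3293/16497)·1.05/3293 = 6.3872234 × 10^-5
  → Var(ȳ_str) = 0.0017314847.
Var(ȳ_srs) = (1 − 3863/32976)·4.929/3863 = 0.001126479.
deff = 0.0017314847 / 0.001126479 = 1.5371.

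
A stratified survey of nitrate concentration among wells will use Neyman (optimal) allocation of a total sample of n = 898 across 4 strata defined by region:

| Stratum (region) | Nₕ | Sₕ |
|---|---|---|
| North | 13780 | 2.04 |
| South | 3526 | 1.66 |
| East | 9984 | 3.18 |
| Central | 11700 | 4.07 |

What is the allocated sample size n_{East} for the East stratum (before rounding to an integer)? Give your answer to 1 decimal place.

Neyman allocation: nₕ = n·NₕSₕ / Σⱼ NⱼSⱼ.
Σ NⱼSⱼ = 13780·2.04 + 3526·1.66 + 9984·3.18 + 11700·4.07 = 113332.48.
n_{East} = 898·9984·3.18 / 113332.48 = 251.6.

251.6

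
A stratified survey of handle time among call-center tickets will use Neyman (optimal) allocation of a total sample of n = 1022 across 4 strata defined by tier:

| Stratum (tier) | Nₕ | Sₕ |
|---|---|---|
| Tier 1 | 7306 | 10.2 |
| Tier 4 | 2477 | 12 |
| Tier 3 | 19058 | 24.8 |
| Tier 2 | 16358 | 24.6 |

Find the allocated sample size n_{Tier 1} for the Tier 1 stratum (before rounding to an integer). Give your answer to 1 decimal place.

77.8

Neyman allocation: nₕ = n·NₕSₕ / Σⱼ NⱼSⱼ.
Σ NⱼSⱼ = 7306·10.2 + 2477·12 + 19058·24.8 + 16358·24.6 = 979290.4.
n_{Tier 1} = 1022·7306·10.2 / 979290.4 = 77.8.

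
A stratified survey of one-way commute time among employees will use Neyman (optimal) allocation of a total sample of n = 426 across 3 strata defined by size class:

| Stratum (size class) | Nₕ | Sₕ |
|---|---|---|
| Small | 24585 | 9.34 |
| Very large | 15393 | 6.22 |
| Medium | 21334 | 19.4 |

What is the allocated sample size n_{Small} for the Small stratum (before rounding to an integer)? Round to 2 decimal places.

Neyman allocation: nₕ = n·NₕSₕ / Σⱼ NⱼSⱼ.
Σ NⱼSⱼ = 24585·9.34 + 15393·6.22 + 21334·19.4 = 739247.96.
n_{Small} = 426·24585·9.34 / 739247.96 = 132.32.

132.32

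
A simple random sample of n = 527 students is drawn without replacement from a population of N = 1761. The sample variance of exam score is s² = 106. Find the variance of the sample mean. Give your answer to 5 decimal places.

0.14095

Under SRS without replacement, Var(ȳ) = (1 − f)·s²/n with f = n/N = 527/1761 = 0.29926178.
Var(ȳ) = (1 − 0.29926178)·106/527 = 0.70073822·0.20113852 = 0.14094545.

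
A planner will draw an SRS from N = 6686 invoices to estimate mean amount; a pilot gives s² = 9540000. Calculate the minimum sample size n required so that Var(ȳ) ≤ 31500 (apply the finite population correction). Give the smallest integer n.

Without fpc, n₀ = s²/D = 9540000/31500 = 302.8571.
With fpc, (1 − n/N)·s²/n ≤ D requires n ≥ n₀/(1 + n₀/N) = 302.8571/(1 + 302.8571/6686) = 289.7330.
Rounding up, n = 290.

290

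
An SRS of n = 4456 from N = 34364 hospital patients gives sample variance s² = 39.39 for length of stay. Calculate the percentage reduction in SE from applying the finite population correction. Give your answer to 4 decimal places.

6.7086

f = n/N = 4456/34364 = 0.12967059.
SE_no-fpc = √(s²/n) = 0.094020033; SE_fpc = √((1−f)s²/n) = 0.08771265.
Ratio = √(1−f) = 0.93291447. Reduction = 100·(1 − 0.93291447) = 6.7086%.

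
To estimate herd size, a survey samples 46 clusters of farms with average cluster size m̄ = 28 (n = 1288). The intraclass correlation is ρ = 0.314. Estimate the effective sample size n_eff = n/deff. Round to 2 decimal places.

deff = 1 + (28 − 1)·0.314 = 1 + 8.478 = 9.478.
n_eff = 1288 / 9.478 = 135.89.

135.89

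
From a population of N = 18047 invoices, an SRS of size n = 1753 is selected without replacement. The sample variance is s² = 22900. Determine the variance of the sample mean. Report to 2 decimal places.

11.79

Under SRS without replacement, Var(ȳ) = (1 − f)·s²/n with f = n/N = 1753/18047 = 0.09713526.
Var(ȳ) = (1 − 0.09713526)·22900/1753 = 0.90286474·13.06332 = 11.794411.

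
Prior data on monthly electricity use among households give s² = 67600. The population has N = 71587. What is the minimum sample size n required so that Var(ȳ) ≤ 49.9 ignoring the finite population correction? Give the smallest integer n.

1355

Without fpc, n₀ = s²/D = 67600/49.9 = 1354.7094.
Rounding up, n = 1355.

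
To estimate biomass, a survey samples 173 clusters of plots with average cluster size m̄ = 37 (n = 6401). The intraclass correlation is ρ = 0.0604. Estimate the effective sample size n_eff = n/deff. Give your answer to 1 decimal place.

2016.4

deff = 1 + (37 − 1)·0.0604 = 1 + 2.1744 = 3.1744.
n_eff = 6401 / 3.1744 = 2016.4.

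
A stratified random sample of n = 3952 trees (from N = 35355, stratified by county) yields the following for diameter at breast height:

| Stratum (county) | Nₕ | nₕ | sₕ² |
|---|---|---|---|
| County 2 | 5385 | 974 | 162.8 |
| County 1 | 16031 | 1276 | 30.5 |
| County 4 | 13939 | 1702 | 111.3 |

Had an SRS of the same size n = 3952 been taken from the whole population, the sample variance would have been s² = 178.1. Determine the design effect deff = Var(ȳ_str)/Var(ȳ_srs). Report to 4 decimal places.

0.4153

Var(ȳ_str) = Σ Wₕ²(1−fₕ)sₕ²/nₕ with Wₕ = Nₕ/35355:
  County 2: (5385/35355)²·(1−974/5385)·162.8/974 = 0.0031762635
  County 1: (16031/35355)²·(1−1276/16031)·30.5/1276 = 0.0045232158
  County 4: (13939/35355)²·(1−1702/13939)·111.3/1702 = 0.0089236084
  → Var(ȳ_str) = 0.016623088.
Var(ȳ_srs) = (1 − 3952/35355)·178.1/3952 = 0.040028312.
deff = 0.016623088 / 0.040028312 = 0.4153.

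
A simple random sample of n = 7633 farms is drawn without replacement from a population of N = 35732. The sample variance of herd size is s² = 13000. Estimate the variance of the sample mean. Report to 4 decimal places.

1.3393

Under SRS without replacement, Var(ȳ) = (1 − f)·s²/n with f = n/N = 7633/35732 = 0.21361805.
Var(ȳ) = (1 − 0.21361805)·13000/7633 = 0.78638195·1.7031311 = 1.3393116.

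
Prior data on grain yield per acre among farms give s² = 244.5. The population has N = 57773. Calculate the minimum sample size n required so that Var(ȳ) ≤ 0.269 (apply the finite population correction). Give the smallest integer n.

895

Without fpc, n₀ = s²/D = 244.5/0.269 = 908.9219.
With fpc, (1 − n/N)·s²/n ≤ D requires n ≥ n₀/(1 + n₀/N) = 908.9219/(1 + 908.9219/57773) = 894.8436.
Rounding up, n = 895.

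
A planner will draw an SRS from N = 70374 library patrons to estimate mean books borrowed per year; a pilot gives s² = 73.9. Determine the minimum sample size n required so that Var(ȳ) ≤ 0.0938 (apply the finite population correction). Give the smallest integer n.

Without fpc, n₀ = s²/D = 73.9/0.0938 = 787.8465.
With fpc, (1 − n/N)·s²/n ≤ D requires n ≥ n₀/(1 + n₀/N) = 787.8465/(1 + 787.8465/70374) = 779.1241.
Rounding up, n = 780.

780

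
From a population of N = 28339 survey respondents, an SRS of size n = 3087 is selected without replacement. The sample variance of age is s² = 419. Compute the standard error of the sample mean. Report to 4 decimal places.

Under SRS without replacement, Var(ȳ) = (1 − f)·s²/n with f = n/N = 3087/28339 = 0.10893115.
Var(ȳ) = (1 − 0.10893115)·419/3087 = 0.89106885·0.13573048 = 0.1209452.
SE(ȳ) = √(0.1209452) = 0.3478.

0.3478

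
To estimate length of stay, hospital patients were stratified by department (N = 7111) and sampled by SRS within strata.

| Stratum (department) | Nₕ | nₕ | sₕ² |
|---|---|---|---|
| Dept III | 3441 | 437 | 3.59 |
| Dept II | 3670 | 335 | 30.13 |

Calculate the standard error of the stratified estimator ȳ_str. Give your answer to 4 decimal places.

Var(ȳ_str) = Σₕ Wₕ²(1 − fₕ)sₕ²/nₕ with Wₕ = Nₕ/N, N = 7111.
Dept III: Wₕ = 0.48389819; term = 0.48389819²·(1 − 0.12699797)·3.59/437 = 0.0016793308.
Dept II: Wₕ = 0.51610181; term = 0.51610181²·(1 − 0.09128065)·30.13/335 = 0.021769822.
Sum = 0.023449153.
SE = √(0.023449153) = 0.1531.

0.1531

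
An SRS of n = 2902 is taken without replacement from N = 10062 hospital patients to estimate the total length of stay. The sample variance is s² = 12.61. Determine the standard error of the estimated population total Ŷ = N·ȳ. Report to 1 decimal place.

559.5

Var(Ŷ) = N²·Var(ȳ) = N²·(1 − n/N)·s²/n.
f = 2902/10062 = 0.28841185; Var(ȳ) = 0.71158815·12.61/2902 = 0.0030920491.
Var(Ŷ) = 10062² · 0.0030920491 = 313050.94.
SE(Ŷ) = √(313050.94) = 559.5.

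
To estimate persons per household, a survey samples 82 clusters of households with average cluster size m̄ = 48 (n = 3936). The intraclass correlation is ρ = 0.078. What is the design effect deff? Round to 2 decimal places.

deff = 1 + (48 − 1)·0.078 = 1 + 3.666 = 4.666.

4.67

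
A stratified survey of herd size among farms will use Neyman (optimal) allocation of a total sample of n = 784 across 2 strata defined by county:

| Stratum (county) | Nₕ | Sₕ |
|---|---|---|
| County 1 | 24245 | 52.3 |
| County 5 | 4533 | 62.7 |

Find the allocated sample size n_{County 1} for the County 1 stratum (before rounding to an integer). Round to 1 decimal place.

640.4

Neyman allocation: nₕ = n·NₕSₕ / Σⱼ NⱼSⱼ.
Σ NⱼSⱼ = 24245·52.3 + 4533·62.7 = 1.5522326 × 10^6.
n_{County 1} = 784·24245·52.3 / (1.5522326 × 10^6) = 640.4.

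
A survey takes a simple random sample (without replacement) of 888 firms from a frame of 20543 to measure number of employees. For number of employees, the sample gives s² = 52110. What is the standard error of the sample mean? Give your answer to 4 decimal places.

7.4931

Under SRS without replacement, Var(ȳ) = (1 − f)·s²/n with f = n/N = 888/20543 = 0.04322640.
Var(ȳ) = (1 − 0.04322640)·52110/888 = 0.95677360·58.682432 = 56.145802.
SE(ȳ) = √(56.145802) = 7.4931.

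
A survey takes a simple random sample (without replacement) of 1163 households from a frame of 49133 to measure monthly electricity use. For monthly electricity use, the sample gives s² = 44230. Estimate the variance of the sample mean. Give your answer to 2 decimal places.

37.13

Under SRS without replacement, Var(ȳ) = (1 − f)·s²/n with f = n/N = 1163/49133 = 0.02367045.
Var(ȳ) = (1 − 0.02367045)·44230/1163 = 0.97632955·38.030954 = 37.130745.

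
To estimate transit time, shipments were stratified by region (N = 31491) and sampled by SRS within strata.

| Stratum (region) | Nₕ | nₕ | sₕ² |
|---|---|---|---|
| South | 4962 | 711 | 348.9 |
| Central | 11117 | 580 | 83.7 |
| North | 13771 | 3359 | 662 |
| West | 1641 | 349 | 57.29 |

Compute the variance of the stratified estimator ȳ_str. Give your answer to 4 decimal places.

Var(ȳ_str) = Σₕ Wₕ²(1 − fₕ)sₕ²/nₕ with Wₕ = Nₕ/N, N = 31491.
South: Wₕ = 0.15756883; term = 0.15756883²·(1 − 0.14328900)·348.9/711 = 0.010437737.
Central: Wₕ = 0.35302150; term = 0.35302150²·(1 − 0.05217235)·83.7/580 = 0.017046261.
North: Wₕ = 0.43729955; term = 0.43729955²·(1 − 0.24391838)·662/3359 = 0.028495397.
West: Wₕ = 0.05211013; term = 0.05211013²·(1 − 0.21267520)·57.29/349 = 3.5095512 × 10^-4.
Sum = 0.05633035.

0.0563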